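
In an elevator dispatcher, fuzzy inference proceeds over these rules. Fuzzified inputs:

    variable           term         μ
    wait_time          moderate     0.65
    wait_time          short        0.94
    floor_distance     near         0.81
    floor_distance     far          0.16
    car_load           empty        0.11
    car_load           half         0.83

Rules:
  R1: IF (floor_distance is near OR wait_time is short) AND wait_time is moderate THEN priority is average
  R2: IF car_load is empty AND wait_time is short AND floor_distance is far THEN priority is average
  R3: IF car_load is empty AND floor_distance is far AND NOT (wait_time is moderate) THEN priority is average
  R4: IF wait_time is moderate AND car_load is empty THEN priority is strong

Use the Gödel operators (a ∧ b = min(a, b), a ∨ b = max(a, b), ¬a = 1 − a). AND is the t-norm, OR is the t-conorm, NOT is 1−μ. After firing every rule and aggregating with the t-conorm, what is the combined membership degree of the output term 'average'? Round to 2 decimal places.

0.65

R1: (near=0.81 OR short=0.94) = 0.94; AND[min(a, b)] with moderate=0.65 → w = 0.65
R2: empty=0.11, short=0.94, far=0.16; AND[min(a, b)] → w = 0.11
R3: empty=0.11, far=0.16, ¬moderate=1−0.65=0.35; AND[min(a, b)] → w = 0.11
R4: moderate=0.65, empty=0.11; AND[min(a, b)] → w = 0.11
Rules with consequent 'average': {R1, R2, R3} → strengths 0.65, 0.11, 0.11
Aggregate via t-conorm [max(a, b)]: 0.65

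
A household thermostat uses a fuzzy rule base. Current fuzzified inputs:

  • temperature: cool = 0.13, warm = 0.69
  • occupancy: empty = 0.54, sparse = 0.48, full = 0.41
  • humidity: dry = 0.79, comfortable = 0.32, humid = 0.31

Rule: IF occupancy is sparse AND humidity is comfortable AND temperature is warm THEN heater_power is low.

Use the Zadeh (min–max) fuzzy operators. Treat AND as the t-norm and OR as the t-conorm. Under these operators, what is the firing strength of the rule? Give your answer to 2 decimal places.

firing strength: sparse=0.48, comfortable=0.32, warm=0.69; AND[min(a, b)] → w = 0.32

0.32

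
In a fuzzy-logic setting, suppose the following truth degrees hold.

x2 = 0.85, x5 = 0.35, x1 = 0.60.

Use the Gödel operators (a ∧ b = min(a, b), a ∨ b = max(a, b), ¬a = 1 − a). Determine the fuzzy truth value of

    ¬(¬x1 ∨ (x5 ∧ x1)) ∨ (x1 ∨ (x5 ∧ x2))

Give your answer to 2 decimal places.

0.60

¬x1 = 1 − 0.60 = 0.40
x5 ∧ x1 = min(a, b) on (0.35, 0.60) = 0.35
¬x1 ∨ (x5 ∧ x1) = max(a, b) on (0.40, 0.35) = 0.40
¬(¬x1 ∨ (x5 ∧ x1)) = 1 − 0.40 = 0.60
x5 ∧ x2 = min(a, b) on (0.35, 0.85) = 0.35
x1 ∨ (x5 ∧ x2) = max(a, b) on (0.60, 0.35) = 0.60
¬(¬x1 ∨ (x5 ∧ x1)) ∨ (x1 ∨ (x5 ∧ x2)) = max(a, b) on (0.60, 0.60) = 0.60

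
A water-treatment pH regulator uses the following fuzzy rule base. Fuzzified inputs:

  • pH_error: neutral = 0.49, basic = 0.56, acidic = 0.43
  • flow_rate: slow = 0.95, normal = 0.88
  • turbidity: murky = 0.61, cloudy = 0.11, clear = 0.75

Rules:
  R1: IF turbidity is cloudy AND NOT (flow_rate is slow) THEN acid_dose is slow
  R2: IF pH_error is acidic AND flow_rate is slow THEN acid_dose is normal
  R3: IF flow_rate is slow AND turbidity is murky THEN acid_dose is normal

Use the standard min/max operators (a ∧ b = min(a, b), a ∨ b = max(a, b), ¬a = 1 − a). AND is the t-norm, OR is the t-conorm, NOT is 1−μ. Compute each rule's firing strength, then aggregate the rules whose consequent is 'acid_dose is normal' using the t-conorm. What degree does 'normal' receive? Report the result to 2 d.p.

R1: cloudy=0.11, ¬slow=1−0.95=0.05; AND[min(a, b)] → w = 0.05
R2: acidic=0.43, slow=0.95; AND[min(a, b)] → w = 0.43
R3: slow=0.95, murky=0.61; AND[min(a, b)] → w = 0.61
Rules with consequent 'normal': {R2, R3} → strengths 0.43, 0.61
Aggregate via t-conorm [max(a, b)]: 0.61

0.61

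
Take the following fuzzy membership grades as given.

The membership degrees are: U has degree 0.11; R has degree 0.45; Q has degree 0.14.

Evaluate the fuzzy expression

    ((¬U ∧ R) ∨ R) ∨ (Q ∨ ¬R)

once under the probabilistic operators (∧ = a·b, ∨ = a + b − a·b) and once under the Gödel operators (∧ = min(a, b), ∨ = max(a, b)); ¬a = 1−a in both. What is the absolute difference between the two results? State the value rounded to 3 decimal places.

Under probabilistic:
  ¬U = 1 − 0.1100 = 0.8900
  ¬U ∧ R = a·b on (0.8900, 0.4500) = 0.4005
  (¬U ∧ R) ∨ R = a + b − a·b on (0.4005, 0.4500) = 0.6703
  ¬R = 1 − 0.4500 = 0.5500
  Q ∨ ¬R = a + b − a·b on (0.1400, 0.5500) = 0.6130
  ((¬U ∧ R) ∨ R) ∨ (Q ∨ ¬R) = a + b − a·b on (0.6703, 0.6130) = 0.8724
  → value = 0.8724
Under Gödel:
  ¬U = 1 − 0.11 = 0.89
  ¬U ∧ R = min(a, b) on (0.89, 0.45) = 0.45
  (¬U ∧ R) ∨ R = max(a, b) on (0.45, 0.45) = 0.45
  ¬R = 1 − 0.45 = 0.55
  Q ∨ ¬R = max(a, b) on (0.14, 0.55) = 0.55
  ((¬U ∧ R) ∨ R) ∨ (Q ∨ ¬R) = max(a, b) on (0.45, 0.55) = 0.55
  → value = 0.5500
|0.8724 − 0.5500| = 0.322

0.322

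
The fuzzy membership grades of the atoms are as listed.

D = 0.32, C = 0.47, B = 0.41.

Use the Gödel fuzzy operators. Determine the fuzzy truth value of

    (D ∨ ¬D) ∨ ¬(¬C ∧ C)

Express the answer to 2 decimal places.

¬D = 1 − 0.32 = 0.68
D ∨ ¬D = max(a, b) on (0.32, 0.68) = 0.68
¬C = 1 − 0.47 = 0.53
¬C ∧ C = min(a, b) on (0.53, 0.47) = 0.47
¬(¬C ∧ C) = 1 − 0.47 = 0.53
(D ∨ ¬D) ∨ ¬(¬C ∧ C) = max(a, b) on (0.68, 0.53) = 0.68

0.68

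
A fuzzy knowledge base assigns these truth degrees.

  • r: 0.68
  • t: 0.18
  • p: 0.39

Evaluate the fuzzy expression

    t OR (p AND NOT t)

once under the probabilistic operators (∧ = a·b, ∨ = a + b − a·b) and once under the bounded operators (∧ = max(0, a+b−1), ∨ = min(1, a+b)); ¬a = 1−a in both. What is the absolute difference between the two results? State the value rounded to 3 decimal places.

Under probabilistic:
  NOT t = 1 − 0.1800 = 0.8200
  p AND NOT t = a·b on (0.3900, 0.8200) = 0.3198
  t OR (p AND NOT t) = a + b − a·b on (0.1800, 0.3198) = 0.4422
  → value = 0.4422
Under bounded:
  NOT t = 1 − 0.18 = 0.82
  p AND NOT t = max(0, a+b−1) on (0.39, 0.82) = 0.21
  t OR (p AND NOT t) = min(1, a+b) on (0.18, 0.21) = 0.39
  → value = 0.3900
|0.4422 − 0.3900| = 0.052

0.052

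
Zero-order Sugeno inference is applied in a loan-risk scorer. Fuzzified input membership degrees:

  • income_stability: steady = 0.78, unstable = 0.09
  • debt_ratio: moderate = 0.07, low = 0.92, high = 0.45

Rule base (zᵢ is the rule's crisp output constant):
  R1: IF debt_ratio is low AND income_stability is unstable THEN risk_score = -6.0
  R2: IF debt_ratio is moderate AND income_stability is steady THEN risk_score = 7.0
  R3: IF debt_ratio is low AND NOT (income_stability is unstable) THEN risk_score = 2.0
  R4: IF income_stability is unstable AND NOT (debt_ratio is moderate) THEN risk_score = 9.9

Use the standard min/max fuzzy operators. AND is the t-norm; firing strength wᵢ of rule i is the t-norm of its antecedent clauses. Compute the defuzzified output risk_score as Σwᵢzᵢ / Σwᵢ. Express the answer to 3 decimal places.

2.294

R1 (z=-6.0): low=0.92, unstable=0.09; AND[min(a, b)] → w = 0.09
R2 (z=7.0): moderate=0.07, steady=0.78; AND[min(a, b)] → w = 0.07
R3 (z=2.0): low=0.92, ¬unstable=1−0.09=0.91; AND[min(a, b)] → w = 0.91
R4 (z=9.9): unstable=0.09, ¬moderate=1−0.07=0.93; AND[min(a, b)] → w = 0.09
Weighted average = (0.09·-6.0 + 0.07·7.0 + 0.91·2.0 + 0.09·9.9) / (0.09 + 0.07 + 0.91 + 0.09)
  = 2.6610 / 1.1600 = 2.294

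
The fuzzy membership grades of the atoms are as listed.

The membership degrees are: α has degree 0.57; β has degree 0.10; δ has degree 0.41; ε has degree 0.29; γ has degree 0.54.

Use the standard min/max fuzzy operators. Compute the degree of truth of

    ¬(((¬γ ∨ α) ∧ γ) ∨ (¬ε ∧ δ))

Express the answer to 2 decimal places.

0.46

¬γ = 1 − 0.54 = 0.46
¬γ ∨ α = max(a, b) on (0.46, 0.57) = 0.57
(¬γ ∨ α) ∧ γ = min(a, b) on (0.57, 0.54) = 0.54
¬ε = 1 − 0.29 = 0.71
¬ε ∧ δ = min(a, b) on (0.71, 0.41) = 0.41
((¬γ ∨ α) ∧ γ) ∨ (¬ε ∧ δ) = max(a, b) on (0.54, 0.41) = 0.54
¬(((¬γ ∨ α) ∧ γ) ∨ (¬ε ∧ δ)) = 1 − 0.54 = 0.46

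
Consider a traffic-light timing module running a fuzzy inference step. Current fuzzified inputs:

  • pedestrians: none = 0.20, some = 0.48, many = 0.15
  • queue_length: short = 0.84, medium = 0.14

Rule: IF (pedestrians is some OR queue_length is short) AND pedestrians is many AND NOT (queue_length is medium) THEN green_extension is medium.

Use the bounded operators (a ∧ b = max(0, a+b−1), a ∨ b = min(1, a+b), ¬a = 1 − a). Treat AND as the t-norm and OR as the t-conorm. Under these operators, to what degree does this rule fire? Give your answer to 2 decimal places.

0.01

firing strength: (some=0.48 OR short=0.84) = 1.00; AND[max(0, a+b−1)] with many=0.15, ¬medium=1−0.14=0.86 → w = 0.01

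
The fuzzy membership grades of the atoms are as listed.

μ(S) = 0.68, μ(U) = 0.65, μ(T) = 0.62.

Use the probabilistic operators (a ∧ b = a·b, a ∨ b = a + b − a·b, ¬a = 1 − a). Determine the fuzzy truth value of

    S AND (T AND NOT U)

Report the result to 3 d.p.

0.148

NOT U = 1 − 0.6500 = 0.3500
T AND NOT U = a·b on (0.6200, 0.3500) = 0.2170
S AND (T AND NOT U) = a·b on (0.6800, 0.2170) = 0.1476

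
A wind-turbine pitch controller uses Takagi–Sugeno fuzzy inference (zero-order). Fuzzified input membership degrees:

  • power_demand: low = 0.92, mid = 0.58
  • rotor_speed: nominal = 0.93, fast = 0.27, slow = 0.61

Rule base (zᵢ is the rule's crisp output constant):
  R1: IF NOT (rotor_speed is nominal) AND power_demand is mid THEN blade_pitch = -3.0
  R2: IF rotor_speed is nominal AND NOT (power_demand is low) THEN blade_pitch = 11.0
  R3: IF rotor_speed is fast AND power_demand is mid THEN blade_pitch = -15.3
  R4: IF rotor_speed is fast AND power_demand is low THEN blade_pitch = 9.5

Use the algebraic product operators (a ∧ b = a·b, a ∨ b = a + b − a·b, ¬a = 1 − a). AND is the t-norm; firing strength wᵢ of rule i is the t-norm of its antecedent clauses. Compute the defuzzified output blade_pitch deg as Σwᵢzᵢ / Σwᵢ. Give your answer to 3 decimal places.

1.270

R1 (z=-3.0): ¬nominal=1−0.93=0.07, mid=0.58; AND[a·b] → w = 0.0406
R2 (z=11.0): nominal=0.93, ¬low=1−0.92=0.08; AND[a·b] → w = 0.0744
R3 (z=-15.3): fast=0.27, mid=0.58; AND[a·b] → w = 0.1566
R4 (z=9.5): fast=0.27, low=0.92; AND[a·b] → w = 0.2484
Weighted average = (0.0406·-3.0 + 0.0744·11.0 + 0.1566·-15.3 + 0.2484·9.5) / (0.0406 + 0.0744 + 0.1566 + 0.2484)
  = 0.6604 / 0.5200 = 1.270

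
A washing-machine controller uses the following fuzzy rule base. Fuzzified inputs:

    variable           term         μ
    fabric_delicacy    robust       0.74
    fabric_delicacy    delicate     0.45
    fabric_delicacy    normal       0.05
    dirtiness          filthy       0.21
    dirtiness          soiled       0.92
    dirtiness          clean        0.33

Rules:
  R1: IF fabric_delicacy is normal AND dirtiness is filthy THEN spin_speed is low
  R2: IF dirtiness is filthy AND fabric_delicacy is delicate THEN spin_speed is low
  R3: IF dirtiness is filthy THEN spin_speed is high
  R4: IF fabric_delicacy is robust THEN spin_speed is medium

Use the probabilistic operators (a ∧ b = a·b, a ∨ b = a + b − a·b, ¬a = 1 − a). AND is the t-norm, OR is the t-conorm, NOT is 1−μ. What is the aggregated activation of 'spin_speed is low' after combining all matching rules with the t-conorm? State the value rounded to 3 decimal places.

R1: normal=0.05, filthy=0.21; AND[a·b] → w = 0.0105
R2: filthy=0.21, delicate=0.45; AND[a·b] → w = 0.0945
R3: filthy=0.21 → w = 0.2100
R4: robust=0.74 → w = 0.7400
Rules with consequent 'low': {R1, R2} → strengths 0.0105, 0.0945
Aggregate via t-conorm [a + b − a·b]: 0.1040

0.104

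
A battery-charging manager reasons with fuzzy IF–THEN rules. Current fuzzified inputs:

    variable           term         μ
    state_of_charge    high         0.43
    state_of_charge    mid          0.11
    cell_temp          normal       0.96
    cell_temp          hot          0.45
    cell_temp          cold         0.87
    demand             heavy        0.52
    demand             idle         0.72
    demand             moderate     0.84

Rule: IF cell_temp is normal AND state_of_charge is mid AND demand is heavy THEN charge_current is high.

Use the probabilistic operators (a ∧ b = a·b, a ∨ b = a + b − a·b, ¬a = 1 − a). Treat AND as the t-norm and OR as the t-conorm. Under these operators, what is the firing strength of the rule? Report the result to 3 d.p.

firing strength: normal=0.96, mid=0.11, heavy=0.52; AND[a·b] → w = 0.0549

0.055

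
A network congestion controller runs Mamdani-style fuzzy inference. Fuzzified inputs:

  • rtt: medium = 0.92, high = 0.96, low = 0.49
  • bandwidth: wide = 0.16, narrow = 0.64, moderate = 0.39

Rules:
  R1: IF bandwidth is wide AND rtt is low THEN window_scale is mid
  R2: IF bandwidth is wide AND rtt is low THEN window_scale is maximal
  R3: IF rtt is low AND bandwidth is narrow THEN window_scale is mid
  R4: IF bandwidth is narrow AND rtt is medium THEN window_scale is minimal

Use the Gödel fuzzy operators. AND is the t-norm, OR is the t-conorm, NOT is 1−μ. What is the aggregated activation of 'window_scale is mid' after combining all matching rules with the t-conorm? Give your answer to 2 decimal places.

R1: wide=0.16, low=0.49; AND[min(a, b)] → w = 0.16
R2: wide=0.16, low=0.49; AND[min(a, b)] → w = 0.16
R3: low=0.49, narrow=0.64; AND[min(a, b)] → w = 0.49
R4: narrow=0.64, medium=0.92; AND[min(a, b)] → w = 0.64
Rules with consequent 'mid': {R1, R3} → strengths 0.16, 0.49
Aggregate via t-conorm [max(a, b)]: 0.49

0.49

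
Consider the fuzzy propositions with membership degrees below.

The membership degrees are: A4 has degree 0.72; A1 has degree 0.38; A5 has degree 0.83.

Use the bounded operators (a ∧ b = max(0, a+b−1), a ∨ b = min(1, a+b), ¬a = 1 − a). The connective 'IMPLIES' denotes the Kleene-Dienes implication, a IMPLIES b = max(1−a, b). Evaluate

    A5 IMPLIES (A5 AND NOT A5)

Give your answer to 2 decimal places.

0.17

NOT A5 = 1 − 0.83 = 0.17
A5 AND NOT A5 = max(0, a+b−1) on (0.83, 0.17) = 0.00
A5 IMPLIES (A5 AND NOT A5)  [Kleene-Dienes: max(1−a, b)] with a=0.83, b=0.00 → 0.17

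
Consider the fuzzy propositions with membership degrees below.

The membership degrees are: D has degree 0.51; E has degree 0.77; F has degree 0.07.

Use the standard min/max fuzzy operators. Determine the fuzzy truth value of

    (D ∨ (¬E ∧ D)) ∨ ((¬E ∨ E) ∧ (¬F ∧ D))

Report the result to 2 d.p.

¬E = 1 − 0.77 = 0.23
¬E ∧ D = min(a, b) on (0.23, 0.51) = 0.23
D ∨ (¬E ∧ D) = max(a, b) on (0.51, 0.23) = 0.51
¬E = 1 − 0.77 = 0.23
¬E ∨ E = max(a, b) on (0.23, 0.77) = 0.77
¬F = 1 − 0.07 = 0.93
¬F ∧ D = min(a, b) on (0.93, 0.51) = 0.51
(¬E ∨ E) ∧ (¬F ∧ D) = min(a, b) on (0.77, 0.51) = 0.51
(D ∨ (¬E ∧ D)) ∨ ((¬E ∨ E) ∧ (¬F ∧ D)) = max(a, b) on (0.51, 0.51) = 0.51

0.51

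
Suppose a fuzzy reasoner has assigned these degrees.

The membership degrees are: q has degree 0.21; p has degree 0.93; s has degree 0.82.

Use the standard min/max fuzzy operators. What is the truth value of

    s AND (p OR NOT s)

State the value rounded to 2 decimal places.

0.82

NOT s = 1 − 0.82 = 0.18
p OR NOT s = max(a, b) on (0.93, 0.18) = 0.93
s AND (p OR NOT s) = min(a, b) on (0.82, 0.93) = 0.82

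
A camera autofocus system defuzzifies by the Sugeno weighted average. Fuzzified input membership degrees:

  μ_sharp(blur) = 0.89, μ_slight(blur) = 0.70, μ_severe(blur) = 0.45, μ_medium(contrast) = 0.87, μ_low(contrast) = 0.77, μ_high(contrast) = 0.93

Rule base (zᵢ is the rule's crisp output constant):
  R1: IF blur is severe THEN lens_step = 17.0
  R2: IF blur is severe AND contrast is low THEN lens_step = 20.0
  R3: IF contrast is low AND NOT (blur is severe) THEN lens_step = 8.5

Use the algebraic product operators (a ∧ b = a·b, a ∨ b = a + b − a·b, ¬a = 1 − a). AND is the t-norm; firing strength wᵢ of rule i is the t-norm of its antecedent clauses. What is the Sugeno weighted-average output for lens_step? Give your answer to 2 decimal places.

R1 (z=17.0): severe=0.45 → w = 0.4500
R2 (z=20.0): severe=0.45, low=0.77; AND[a·b] → w = 0.3465
R3 (z=8.5): low=0.77, ¬severe=1−0.45=0.55; AND[a·b] → w = 0.4235
Weighted average = (0.4500·17.0 + 0.3465·20.0 + 0.4235·8.5) / (0.4500 + 0.3465 + 0.4235)
  = 18.1798 / 1.2200 = 14.90

14.90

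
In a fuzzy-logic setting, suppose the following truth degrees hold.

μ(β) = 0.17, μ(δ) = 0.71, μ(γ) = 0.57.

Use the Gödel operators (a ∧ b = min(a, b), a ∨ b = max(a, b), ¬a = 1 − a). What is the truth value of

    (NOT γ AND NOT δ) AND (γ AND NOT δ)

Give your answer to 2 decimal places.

NOT γ = 1 − 0.57 = 0.43
NOT δ = 1 − 0.71 = 0.29
NOT γ AND NOT δ = min(a, b) on (0.43, 0.29) = 0.29
NOT δ = 1 − 0.71 = 0.29
γ AND NOT δ = min(a, b) on (0.57, 0.29) = 0.29
(NOT γ AND NOT δ) AND (γ AND NOT δ) = min(a, b) on (0.29, 0.29) = 0.29

0.29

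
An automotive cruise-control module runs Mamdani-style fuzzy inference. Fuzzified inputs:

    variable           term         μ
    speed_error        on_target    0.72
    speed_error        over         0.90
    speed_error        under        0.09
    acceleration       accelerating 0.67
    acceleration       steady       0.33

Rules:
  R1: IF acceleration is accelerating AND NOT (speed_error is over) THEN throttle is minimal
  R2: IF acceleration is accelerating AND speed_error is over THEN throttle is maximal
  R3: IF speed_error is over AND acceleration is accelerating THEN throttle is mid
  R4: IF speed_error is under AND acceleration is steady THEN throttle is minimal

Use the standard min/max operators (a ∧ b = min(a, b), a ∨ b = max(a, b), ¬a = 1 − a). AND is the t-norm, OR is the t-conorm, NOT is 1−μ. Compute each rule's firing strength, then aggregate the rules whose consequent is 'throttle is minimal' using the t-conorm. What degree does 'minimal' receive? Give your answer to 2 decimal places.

0.10

R1: accelerating=0.67, ¬over=1−0.90=0.10; AND[min(a, b)] → w = 0.10
R2: accelerating=0.67, over=0.90; AND[min(a, b)] → w = 0.67
R3: over=0.90, accelerating=0.67; AND[min(a, b)] → w = 0.67
R4: under=0.09, steady=0.33; AND[min(a, b)] → w = 0.09
Rules with consequent 'minimal': {R1, R4} → strengths 0.10, 0.09
Aggregate via t-conorm [max(a, b)]: 0.10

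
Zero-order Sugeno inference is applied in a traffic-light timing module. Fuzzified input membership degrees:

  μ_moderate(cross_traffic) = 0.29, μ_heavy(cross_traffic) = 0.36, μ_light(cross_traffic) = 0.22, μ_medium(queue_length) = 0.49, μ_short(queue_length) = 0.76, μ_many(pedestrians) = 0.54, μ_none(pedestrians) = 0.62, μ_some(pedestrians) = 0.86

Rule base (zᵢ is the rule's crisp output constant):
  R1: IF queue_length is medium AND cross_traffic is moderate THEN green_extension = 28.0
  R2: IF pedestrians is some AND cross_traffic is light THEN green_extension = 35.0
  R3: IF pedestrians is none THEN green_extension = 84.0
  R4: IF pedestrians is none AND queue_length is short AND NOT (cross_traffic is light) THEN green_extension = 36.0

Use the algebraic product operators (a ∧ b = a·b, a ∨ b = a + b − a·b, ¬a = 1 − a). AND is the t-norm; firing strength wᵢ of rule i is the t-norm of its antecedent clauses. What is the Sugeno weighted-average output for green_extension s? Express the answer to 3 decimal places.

57.560

R1 (z=28.0): medium=0.49, moderate=0.29; AND[a·b] → w = 0.1421
R2 (z=35.0): some=0.86, light=0.22; AND[a·b] → w = 0.1892
R3 (z=84.0): none=0.62 → w = 0.6200
R4 (z=36.0): none=0.62, short=0.76, ¬light=1−0.22=0.78; AND[a·b] → w = 0.3675
Weighted average = (0.1421·28.0 + 0.1892·35.0 + 0.6200·84.0 + 0.3675·36.0) / (0.1421 + 0.1892 + 0.6200 + 0.3675)
  = 75.9121 / 1.3188 = 57.560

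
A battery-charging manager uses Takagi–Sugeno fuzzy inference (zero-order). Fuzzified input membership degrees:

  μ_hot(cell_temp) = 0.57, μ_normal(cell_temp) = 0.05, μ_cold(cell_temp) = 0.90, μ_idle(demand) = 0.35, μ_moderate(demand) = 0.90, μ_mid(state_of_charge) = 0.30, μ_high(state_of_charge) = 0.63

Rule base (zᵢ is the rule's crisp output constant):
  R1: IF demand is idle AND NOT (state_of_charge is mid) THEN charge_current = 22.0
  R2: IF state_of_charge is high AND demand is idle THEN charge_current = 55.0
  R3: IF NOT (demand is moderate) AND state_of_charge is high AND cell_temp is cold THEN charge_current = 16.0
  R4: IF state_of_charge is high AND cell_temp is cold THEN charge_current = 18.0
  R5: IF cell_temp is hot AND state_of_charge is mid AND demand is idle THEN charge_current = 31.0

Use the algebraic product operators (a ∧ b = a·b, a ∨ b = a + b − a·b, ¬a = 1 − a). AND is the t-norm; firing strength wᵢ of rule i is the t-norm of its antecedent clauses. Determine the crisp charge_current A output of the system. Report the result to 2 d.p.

26.53

R1 (z=22.0): idle=0.35, ¬mid=1−0.30=0.70; AND[a·b] → w = 0.2450
R2 (z=55.0): high=0.63, idle=0.35; AND[a·b] → w = 0.2205
R3 (z=16.0): ¬moderate=1−0.90=0.10, high=0.63, cold=0.90; AND[a·b] → w = 0.0567
R4 (z=18.0): high=0.63, cold=0.90; AND[a·b] → w = 0.5670
R5 (z=31.0): hot=0.57, mid=0.30, idle=0.35; AND[a·b] → w = 0.0598
Weighted average = (0.2450·22.0 + 0.2205·55.0 + 0.0567·16.0 + 0.5670·18.0 + 0.0598·31.0) / (0.2450 + 0.2205 + 0.0567 + 0.5670 + 0.0598)
  = 30.4860 / 1.1490 = 26.53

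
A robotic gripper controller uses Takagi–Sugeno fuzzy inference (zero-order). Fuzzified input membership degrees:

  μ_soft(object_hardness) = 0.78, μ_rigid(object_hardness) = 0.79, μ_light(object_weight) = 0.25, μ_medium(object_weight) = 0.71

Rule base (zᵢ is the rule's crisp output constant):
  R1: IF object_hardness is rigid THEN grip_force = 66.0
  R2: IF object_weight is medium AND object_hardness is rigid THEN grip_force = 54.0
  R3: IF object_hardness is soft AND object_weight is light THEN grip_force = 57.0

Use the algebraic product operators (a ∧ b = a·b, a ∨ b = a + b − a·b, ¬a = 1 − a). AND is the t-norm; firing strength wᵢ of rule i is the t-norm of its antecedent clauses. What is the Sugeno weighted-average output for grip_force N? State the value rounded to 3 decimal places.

R1 (z=66.0): rigid=0.79 → w = 0.7900
R2 (z=54.0): medium=0.71, rigid=0.79; AND[a·b] → w = 0.5609
R3 (z=57.0): soft=0.78, light=0.25; AND[a·b] → w = 0.1950
Weighted average = (0.7900·66.0 + 0.5609·54.0 + 0.1950·57.0) / (0.7900 + 0.5609 + 0.1950)
  = 93.5436 / 1.5459 = 60.511

60.511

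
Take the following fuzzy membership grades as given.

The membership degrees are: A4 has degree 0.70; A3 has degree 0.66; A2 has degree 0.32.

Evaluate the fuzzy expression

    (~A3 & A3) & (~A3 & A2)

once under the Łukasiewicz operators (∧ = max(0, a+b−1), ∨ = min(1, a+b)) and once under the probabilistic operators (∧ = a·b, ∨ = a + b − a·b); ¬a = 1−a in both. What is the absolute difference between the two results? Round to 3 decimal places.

Under Łukasiewicz:
  ~A3 = 1 − 0.66 = 0.34
  ~A3 & A3 = max(0, a+b−1) on (0.34, 0.66) = 0.00
  ~A3 = 1 − 0.66 = 0.34
  ~A3 & A2 = max(0, a+b−1) on (0.34, 0.32) = 0.00
  (~A3 & A3) & (~A3 & A2) = max(0, a+b−1) on (0.00, 0.00) = 0.00
  → value = 0.0000
Under probabilistic:
  ~A3 = 1 − 0.6600 = 0.3400
  ~A3 & A3 = a·b on (0.3400, 0.6600) = 0.2244
  ~A3 = 1 − 0.6600 = 0.3400
  ~A3 & A2 = a·b on (0.3400, 0.3200) = 0.1088
  (~A3 & A3) & (~A3 & A2) = a·b on (0.2244, 0.1088) = 0.0244
  → value = 0.0244
|0.0000 − 0.0244| = 0.024

0.024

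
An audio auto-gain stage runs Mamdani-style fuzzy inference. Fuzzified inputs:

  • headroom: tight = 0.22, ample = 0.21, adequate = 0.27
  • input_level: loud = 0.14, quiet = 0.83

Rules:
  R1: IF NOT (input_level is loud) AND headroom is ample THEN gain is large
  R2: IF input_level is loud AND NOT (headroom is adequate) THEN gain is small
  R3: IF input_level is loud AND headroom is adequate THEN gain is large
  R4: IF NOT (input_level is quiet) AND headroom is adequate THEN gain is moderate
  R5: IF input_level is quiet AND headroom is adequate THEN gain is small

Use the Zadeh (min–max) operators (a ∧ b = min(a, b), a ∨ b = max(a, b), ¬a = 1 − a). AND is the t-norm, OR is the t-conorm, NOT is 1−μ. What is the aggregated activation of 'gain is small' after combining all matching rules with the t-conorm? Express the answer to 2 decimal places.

R1: ¬loud=1−0.14=0.86, ample=0.21; AND[min(a, b)] → w = 0.21
R2: loud=0.14, ¬adequate=1−0.27=0.73; AND[min(a, b)] → w = 0.14
R3: loud=0.14, adequate=0.27; AND[min(a, b)] → w = 0.14
R4: ¬quiet=1−0.83=0.17, adequate=0.27; AND[min(a, b)] → w = 0.17
R5: quiet=0.83, adequate=0.27; AND[min(a, b)] → w = 0.27
Rules with consequent 'small': {R2, R5} → strengths 0.14, 0.27
Aggregate via t-conorm [max(a, b)]: 0.27

0.27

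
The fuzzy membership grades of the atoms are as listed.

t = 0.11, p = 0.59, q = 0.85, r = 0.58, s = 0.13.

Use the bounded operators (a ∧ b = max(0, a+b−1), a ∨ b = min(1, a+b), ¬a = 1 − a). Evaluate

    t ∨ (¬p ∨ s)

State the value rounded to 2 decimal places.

¬p = 1 − 0.59 = 0.41
¬p ∨ s = min(1, a+b) on (0.41, 0.13) = 0.54
t ∨ (¬p ∨ s) = min(1, a+b) on (0.11, 0.54) = 0.65

0.65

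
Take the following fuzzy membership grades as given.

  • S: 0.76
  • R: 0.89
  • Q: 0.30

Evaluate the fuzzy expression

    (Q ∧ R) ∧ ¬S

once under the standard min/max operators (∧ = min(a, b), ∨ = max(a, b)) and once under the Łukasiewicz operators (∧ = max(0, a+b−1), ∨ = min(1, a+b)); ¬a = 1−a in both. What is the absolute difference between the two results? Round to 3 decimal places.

Under standard min/max:
  Q ∧ R = min(a, b) on (0.30, 0.89) = 0.30
  ¬S = 1 − 0.76 = 0.24
  (Q ∧ R) ∧ ¬S = min(a, b) on (0.30, 0.24) = 0.24
  → value = 0.2400
Under Łukasiewicz:
  Q ∧ R = max(0, a+b−1) on (0.30, 0.89) = 0.19
  ¬S = 1 − 0.76 = 0.24
  (Q ∧ R) ∧ ¬S = max(0, a+b−1) on (0.19, 0.24) = 0.00
  → value = 0.0000
|0.2400 − 0.0000| = 0.240

0.240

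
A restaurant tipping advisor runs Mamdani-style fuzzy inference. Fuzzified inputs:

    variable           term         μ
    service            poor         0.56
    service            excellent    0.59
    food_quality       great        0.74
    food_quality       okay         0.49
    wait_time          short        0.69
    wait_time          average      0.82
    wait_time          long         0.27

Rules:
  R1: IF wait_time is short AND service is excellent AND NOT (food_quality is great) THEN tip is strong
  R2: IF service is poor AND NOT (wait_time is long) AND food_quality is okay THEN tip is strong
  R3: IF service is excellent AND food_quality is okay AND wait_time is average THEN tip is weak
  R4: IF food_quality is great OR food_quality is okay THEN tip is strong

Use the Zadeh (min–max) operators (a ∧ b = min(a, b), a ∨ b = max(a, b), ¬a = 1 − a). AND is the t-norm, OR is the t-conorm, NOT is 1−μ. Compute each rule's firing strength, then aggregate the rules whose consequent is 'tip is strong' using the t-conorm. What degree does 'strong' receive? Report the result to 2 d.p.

R1: short=0.69, excellent=0.59, ¬great=1−0.74=0.26; AND[min(a, b)] → w = 0.26
R2: poor=0.56, ¬long=1−0.27=0.73, okay=0.49; AND[min(a, b)] → w = 0.49
R3: excellent=0.59, okay=0.49, average=0.82; AND[min(a, b)] → w = 0.49
R4: great=0.74, okay=0.49; OR[max(a, b)] → w = 0.74
Rules with consequent 'strong': {R1, R2, R4} → strengths 0.26, 0.49, 0.74
Aggregate via t-conorm [max(a, b)]: 0.74

0.74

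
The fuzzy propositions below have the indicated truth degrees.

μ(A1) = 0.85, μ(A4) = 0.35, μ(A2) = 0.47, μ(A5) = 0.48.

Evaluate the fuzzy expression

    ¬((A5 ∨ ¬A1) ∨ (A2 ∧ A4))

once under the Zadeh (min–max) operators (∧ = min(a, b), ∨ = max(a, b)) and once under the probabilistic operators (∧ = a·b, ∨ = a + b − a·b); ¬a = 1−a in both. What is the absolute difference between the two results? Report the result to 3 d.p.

0.151

Under Zadeh (min–max):
  ¬A1 = 1 − 0.85 = 0.15
  A5 ∨ ¬A1 = max(a, b) on (0.48, 0.15) = 0.48
  A2 ∧ A4 = min(a, b) on (0.47, 0.35) = 0.35
  (A5 ∨ ¬A1) ∨ (A2 ∧ A4) = max(a, b) on (0.48, 0.35) = 0.48
  ¬((A5 ∨ ¬A1) ∨ (A2 ∧ A4)) = 1 − 0.48 = 0.52
  → value = 0.5200
Under probabilistic:
  ¬A1 = 1 − 0.8500 = 0.1500
  A5 ∨ ¬A1 = a + b − a·b on (0.4800, 0.1500) = 0.5580
  A2 ∧ A4 = a·b on (0.4700, 0.3500) = 0.1645
  (A5 ∨ ¬A1) ∨ (A2 ∧ A4) = a + b − a·b on (0.5580, 0.1645) = 0.6307
  ¬((A5 ∨ ¬A1) ∨ (A2 ∧ A4)) = 1 − 0.6307 = 0.3693
  → value = 0.3693
|0.5200 − 0.3693| = 0.151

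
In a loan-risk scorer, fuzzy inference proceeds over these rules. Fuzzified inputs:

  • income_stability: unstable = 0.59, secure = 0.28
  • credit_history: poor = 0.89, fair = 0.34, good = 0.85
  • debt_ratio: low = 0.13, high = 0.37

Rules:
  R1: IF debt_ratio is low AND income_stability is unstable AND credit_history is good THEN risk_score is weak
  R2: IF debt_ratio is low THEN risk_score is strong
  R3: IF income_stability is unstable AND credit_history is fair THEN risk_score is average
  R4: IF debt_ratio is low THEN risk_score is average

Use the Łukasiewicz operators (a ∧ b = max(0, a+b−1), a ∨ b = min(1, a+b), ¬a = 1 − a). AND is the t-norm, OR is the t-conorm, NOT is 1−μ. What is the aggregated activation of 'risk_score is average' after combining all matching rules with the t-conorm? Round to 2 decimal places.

0.13

R1: low=0.13, unstable=0.59, good=0.85; AND[max(0, a+b−1)] → w = 0.00
R2: low=0.13 → w = 0.13
R3: unstable=0.59, fair=0.34; AND[max(0, a+b−1)] → w = 0.00
R4: low=0.13 → w = 0.13
Rules with consequent 'average': {R3, R4} → strengths 0.00, 0.13
Aggregate via t-conorm [min(1, a+b)]: 0.13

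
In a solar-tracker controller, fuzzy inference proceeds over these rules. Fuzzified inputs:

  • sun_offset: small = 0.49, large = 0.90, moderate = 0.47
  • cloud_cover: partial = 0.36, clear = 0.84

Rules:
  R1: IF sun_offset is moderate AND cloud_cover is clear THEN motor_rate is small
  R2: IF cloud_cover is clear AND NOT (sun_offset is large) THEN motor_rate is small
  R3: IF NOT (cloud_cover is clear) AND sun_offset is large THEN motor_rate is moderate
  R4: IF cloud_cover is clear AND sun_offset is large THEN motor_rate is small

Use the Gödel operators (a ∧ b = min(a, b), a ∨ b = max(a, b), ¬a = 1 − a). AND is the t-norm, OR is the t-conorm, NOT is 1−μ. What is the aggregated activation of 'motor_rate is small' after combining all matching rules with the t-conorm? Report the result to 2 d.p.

0.84

R1: moderate=0.47, clear=0.84; AND[min(a, b)] → w = 0.47
R2: clear=0.84, ¬large=1−0.90=0.10; AND[min(a, b)] → w = 0.10
R3: ¬clear=1−0.84=0.16, large=0.90; AND[min(a, b)] → w = 0.16
R4: clear=0.84, large=0.90; AND[min(a, b)] → w = 0.84
Rules with consequent 'small': {R1, R2, R4} → strengths 0.47, 0.10, 0.84
Aggregate via t-conorm [max(a, b)]: 0.84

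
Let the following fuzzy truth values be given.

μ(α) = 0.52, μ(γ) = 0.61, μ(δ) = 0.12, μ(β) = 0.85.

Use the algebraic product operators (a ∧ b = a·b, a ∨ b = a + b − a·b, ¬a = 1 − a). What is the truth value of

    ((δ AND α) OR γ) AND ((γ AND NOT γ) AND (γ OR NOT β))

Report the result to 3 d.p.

0.101

δ AND α = a·b on (0.1200, 0.5200) = 0.0624
(δ AND α) OR γ = a + b − a·b on (0.0624, 0.6100) = 0.6343
NOT γ = 1 − 0.6100 = 0.3900
γ AND NOT γ = a·b on (0.6100, 0.3900) = 0.2379
NOT β = 1 − 0.8500 = 0.1500
γ OR NOT β = a + b − a·b on (0.6100, 0.1500) = 0.6685
(γ AND NOT γ) AND (γ OR NOT β) = a·b on (0.2379, 0.6685) = 0.1590
((δ AND α) OR γ) AND ((γ AND NOT γ) AND (γ OR NOT β)) = a·b on (0.6343, 0.1590) = 0.1009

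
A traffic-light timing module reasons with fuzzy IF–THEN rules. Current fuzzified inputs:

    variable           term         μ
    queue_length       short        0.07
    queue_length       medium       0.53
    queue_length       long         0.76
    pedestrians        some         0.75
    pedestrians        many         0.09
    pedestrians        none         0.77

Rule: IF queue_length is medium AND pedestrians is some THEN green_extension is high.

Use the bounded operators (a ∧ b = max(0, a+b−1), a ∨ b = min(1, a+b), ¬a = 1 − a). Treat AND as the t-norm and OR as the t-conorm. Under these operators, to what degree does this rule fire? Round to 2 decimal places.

0.28

firing strength: medium=0.53, some=0.75; AND[max(0, a+b−1)] → w = 0.28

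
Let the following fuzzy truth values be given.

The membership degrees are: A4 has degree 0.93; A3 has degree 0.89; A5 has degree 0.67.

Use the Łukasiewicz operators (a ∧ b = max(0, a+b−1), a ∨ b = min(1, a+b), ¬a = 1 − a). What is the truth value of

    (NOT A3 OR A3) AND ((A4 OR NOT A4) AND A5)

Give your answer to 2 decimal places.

NOT A3 = 1 − 0.89 = 0.11
NOT A3 OR A3 = min(1, a+b) on (0.11, 0.89) = 1.00
NOT A4 = 1 − 0.93 = 0.07
A4 OR NOT A4 = min(1, a+b) on (0.93, 0.07) = 1.00
(A4 OR NOT A4) AND A5 = max(0, a+b−1) on (1.00, 0.67) = 0.67
(NOT A3 OR A3) AND ((A4 OR NOT A4) AND A5) = max(0, a+b−1) on (1.00, 0.67) = 0.67

0.67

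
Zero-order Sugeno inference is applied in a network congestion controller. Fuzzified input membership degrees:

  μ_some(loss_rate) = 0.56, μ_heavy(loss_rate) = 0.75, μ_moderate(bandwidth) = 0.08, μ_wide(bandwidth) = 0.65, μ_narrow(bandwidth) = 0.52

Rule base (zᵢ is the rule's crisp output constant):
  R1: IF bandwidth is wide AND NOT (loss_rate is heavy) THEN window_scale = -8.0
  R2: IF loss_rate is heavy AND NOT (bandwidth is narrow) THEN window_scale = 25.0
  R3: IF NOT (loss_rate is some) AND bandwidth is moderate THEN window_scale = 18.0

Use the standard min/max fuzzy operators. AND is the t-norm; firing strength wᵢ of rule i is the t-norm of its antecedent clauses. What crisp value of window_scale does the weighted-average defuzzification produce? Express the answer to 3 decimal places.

R1 (z=-8.0): wide=0.65, ¬heavy=1−0.75=0.25; AND[min(a, b)] → w = 0.25
R2 (z=25.0): heavy=0.75, ¬narrow=1−0.52=0.48; AND[min(a, b)] → w = 0.48
R3 (z=18.0): ¬some=1−0.56=0.44, moderate=0.08; AND[min(a, b)] → w = 0.08
Weighted average = (0.25·-8.0 + 0.48·25.0 + 0.08·18.0) / (0.25 + 0.48 + 0.08)
  = 11.4400 / 0.8100 = 14.123

14.123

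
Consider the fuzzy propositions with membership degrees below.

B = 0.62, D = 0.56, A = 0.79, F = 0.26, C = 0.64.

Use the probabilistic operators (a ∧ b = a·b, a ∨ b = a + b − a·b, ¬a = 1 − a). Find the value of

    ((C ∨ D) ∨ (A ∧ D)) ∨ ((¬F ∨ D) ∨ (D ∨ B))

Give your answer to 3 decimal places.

0.998

C ∨ D = a + b − a·b on (0.6400, 0.5600) = 0.8416
A ∧ D = a·b on (0.7900, 0.5600) = 0.4424
(C ∨ D) ∨ (A ∧ D) = a + b − a·b on (0.8416, 0.4424) = 0.9117
¬F = 1 − 0.2600 = 0.7400
¬F ∨ D = a + b − a·b on (0.7400, 0.5600) = 0.8856
D ∨ B = a + b − a·b on (0.5600, 0.6200) = 0.8328
(¬F ∨ D) ∨ (D ∨ B) = a + b − a·b on (0.8856, 0.8328) = 0.9809
((C ∨ D) ∨ (A ∧ D)) ∨ ((¬F ∨ D) ∨ (D ∨ B)) = a + b − a·b on (0.9117, 0.9809) = 0.9983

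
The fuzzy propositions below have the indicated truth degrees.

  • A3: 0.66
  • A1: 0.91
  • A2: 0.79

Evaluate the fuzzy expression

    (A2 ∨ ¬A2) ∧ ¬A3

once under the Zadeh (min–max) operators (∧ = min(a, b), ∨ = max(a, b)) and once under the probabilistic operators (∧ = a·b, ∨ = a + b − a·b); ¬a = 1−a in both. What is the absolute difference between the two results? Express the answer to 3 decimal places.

Under Zadeh (min–max):
  ¬A2 = 1 − 0.79 = 0.21
  A2 ∨ ¬A2 = max(a, b) on (0.79, 0.21) = 0.79
  ¬A3 = 1 − 0.66 = 0.34
  (A2 ∨ ¬A2) ∧ ¬A3 = min(a, b) on (0.79, 0.34) = 0.34
  → value = 0.3400
Under probabilistic:
  ¬A2 = 1 − 0.7900 = 0.2100
  A2 ∨ ¬A2 = a + b − a·b on (0.7900, 0.2100) = 0.8341
  ¬A3 = 1 − 0.6600 = 0.3400
  (A2 ∨ ¬A2) ∧ ¬A3 = a·b on (0.8341, 0.3400) = 0.2836
  → value = 0.2836
|0.3400 − 0.2836| = 0.056

0.056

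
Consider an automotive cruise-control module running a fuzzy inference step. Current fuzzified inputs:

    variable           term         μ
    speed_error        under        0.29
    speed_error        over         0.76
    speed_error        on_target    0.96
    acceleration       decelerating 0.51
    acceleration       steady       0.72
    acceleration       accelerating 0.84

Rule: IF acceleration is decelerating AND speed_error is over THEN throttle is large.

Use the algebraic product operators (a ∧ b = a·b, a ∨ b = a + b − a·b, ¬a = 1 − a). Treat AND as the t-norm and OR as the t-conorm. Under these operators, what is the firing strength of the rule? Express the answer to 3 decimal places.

0.388

firing strength: decelerating=0.51, over=0.76; AND[a·b] → w = 0.3876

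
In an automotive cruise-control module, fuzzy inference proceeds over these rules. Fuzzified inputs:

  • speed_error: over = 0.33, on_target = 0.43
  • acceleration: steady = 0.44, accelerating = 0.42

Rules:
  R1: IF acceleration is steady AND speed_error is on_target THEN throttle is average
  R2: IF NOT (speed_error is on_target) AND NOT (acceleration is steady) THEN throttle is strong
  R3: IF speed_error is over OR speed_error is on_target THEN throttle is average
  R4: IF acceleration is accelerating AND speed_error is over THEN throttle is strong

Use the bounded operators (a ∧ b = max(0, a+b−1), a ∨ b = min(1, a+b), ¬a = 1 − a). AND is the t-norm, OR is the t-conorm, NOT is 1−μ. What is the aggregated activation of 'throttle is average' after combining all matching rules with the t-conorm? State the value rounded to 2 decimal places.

R1: steady=0.44, on_target=0.43; AND[max(0, a+b−1)] → w = 0.00
R2: ¬on_target=1−0.43=0.57, ¬steady=1−0.44=0.56; AND[max(0, a+b−1)] → w = 0.13
R3: over=0.33, on_target=0.43; OR[min(1, a+b)] → w = 0.76
R4: accelerating=0.42, over=0.33; AND[max(0, a+b−1)] → w = 0.00
Rules with consequent 'average': {R1, R3} → strengths 0.00, 0.76
Aggregate via t-conorm [min(1, a+b)]: 0.76

0.76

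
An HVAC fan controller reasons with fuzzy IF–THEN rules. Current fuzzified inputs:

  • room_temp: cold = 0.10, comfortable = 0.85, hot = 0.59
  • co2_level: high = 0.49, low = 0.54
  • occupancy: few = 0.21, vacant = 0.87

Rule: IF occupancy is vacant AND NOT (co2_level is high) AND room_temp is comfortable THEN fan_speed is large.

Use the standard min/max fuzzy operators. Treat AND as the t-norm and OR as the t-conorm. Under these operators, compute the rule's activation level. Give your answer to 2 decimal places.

0.51

firing strength: vacant=0.87, ¬high=1−0.49=0.51, comfortable=0.85; AND[min(a, b)] → w = 0.51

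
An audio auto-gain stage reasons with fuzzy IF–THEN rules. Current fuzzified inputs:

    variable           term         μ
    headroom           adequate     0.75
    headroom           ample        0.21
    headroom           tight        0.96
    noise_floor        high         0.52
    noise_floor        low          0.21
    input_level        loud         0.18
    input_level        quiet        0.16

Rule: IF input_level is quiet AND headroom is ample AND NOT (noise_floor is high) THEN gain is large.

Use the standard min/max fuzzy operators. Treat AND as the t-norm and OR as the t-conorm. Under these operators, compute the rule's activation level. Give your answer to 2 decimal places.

0.16

firing strength: quiet=0.16, ample=0.21, ¬high=1−0.52=0.48; AND[min(a, b)] → w = 0.16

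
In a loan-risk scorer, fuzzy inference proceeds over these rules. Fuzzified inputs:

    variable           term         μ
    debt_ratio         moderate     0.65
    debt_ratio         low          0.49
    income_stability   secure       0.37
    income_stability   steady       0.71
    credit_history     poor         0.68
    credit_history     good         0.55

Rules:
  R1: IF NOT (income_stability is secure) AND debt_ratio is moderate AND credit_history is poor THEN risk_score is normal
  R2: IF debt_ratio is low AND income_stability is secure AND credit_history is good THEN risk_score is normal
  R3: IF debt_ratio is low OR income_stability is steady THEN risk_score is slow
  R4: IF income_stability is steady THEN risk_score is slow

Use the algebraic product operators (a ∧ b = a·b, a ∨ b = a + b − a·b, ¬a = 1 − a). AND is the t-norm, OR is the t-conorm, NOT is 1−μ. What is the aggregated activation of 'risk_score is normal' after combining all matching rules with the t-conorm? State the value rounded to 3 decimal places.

0.350

R1: ¬secure=1−0.37=0.63, moderate=0.65, poor=0.68; AND[a·b] → w = 0.2785
R2: low=0.49, secure=0.37, good=0.55; AND[a·b] → w = 0.0997
R3: low=0.49, steady=0.71; OR[a + b − a·b] → w = 0.8521
R4: steady=0.71 → w = 0.7100
Rules with consequent 'normal': {R1, R2} → strengths 0.2785, 0.0997
Aggregate via t-conorm [a + b − a·b]: 0.3504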